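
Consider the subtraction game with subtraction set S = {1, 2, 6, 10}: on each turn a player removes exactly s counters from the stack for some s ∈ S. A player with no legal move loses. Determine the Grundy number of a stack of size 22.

n :  0  1  2  3  4  5  6  7  8  9 10 11 12 13 14 15 16 17 18 19 20 21 22
G :  0  1  2  0  1  2  3  0  1  2  3  0  1  2  0  1  2  3  0  1  2  3  0

0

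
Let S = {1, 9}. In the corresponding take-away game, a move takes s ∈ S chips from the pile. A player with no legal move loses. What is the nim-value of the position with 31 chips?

1

n :  0  1  2  3  4  5  6  7  8  9 10 11 12 13 14 15 16 17 18 19 20 21 22 23 24 25 26 27 28 29 30 31
G :  0  1  0  1  0  1  0  1  0  1  0  1  0  1  0  1  0  1  0  1  0  1  0  1  0  1  0  1  0  1  0  1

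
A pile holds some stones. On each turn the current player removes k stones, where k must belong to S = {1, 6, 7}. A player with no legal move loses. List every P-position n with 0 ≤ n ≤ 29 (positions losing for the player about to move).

0, 2, 4, 12, 14, 16, 24, 26, 28

n :  0  1  2  3  4  5  6  7  8  9 10 11 12 13 14 15 16 17 18 19 20 21 22 23 24 25 26 27 28 29
G :  0  1  0  1  0  1  2  3  2  3  2  3  0  1  0  1  0  1  2  3  2  3  2  3  0  1  0  1  0  1
P-positions are exactly the n with G(n) = 0.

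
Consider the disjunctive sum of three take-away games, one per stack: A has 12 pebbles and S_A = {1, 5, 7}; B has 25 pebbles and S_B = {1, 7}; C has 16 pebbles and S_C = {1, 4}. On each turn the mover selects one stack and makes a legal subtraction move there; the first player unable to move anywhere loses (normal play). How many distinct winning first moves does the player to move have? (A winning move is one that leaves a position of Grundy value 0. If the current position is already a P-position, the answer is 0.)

0

Stack A, S = {1, 5, 7}:
G(0) = 0
G(1) = mex{0} = 1
G(2) = mex{1} = 0
G(3) = mex{0} = 1
G(4) = mex{1} = 0
G(5) = mex{0,0} = 1
G(6) = mex{1,1} = 0
G(7) = mex{0,0,0} = 1
G(8) = mex{1,1,1} = 0
G(9) = mex{0,0,0} = 1
G(10) = mex{1,1,1} = 0
G(11) = mex{0,0,0} = 1
G(12) = mex{1,1,1} = 0
G_A(12) = 0.
Stack B, S = {1, 7}:
G(0) = 0
G(1) = mex{0} = 1
G(2) = mex{1} = 0
G(3) = mex{0} = 1
G(4) = mex{1} = 0
G(5) = mex{0} = 1
G(6) = mex{1} = 0
G(7) = mex{0,0} = 1
G(8) = mex{1,1} = 0
G(9) = mex{0,0} = 1
G(10) = mex{1,1} = 0
G(11) = mex{0,0} = 1
G(12) = mex{1,1} = 0
G(13) = mex{0,0} = 1
G(14) = mex{1,1} = 0
G(15) = mex{0,0} = 1
G(16) = mex{1,1} = 0
G(17) = mex{0,0} = 1
G(18) = mex{1,1} = 0
G(19) = mex{0,0} = 1
G(20) = mex{1,1} = 0
G(21) = mex{0,0} = 1
G(22) = mex{1,1} = 0
G(23) = mex{0,0} = 1
G(24) = mex{1,1} = 0
G(25) = mex{0,0} = 1
G_B(25) = 1.
Stack C, S = {1, 4}:
G(0) = 0
G(1) = mex{0} = 1
G(2) = mex{1} = 0
G(3) = mex{0} = 1
G(4) = mex{1,0} = 2
G(5) = mex{2,1} = 0
G(6) = mex{0,0} = 1
G(7) = mex{1,1} = 0
G(8) = mex{0,2} = 1
G(9) = mex{1,0} = 2
G(10) = mex{2,1} = 0
G(11) = mex{0,0} = 1
G(12) = mex{1,1} = 0
G(13) = mex{0,2} = 1
G(14) = mex{1,0} = 2
G(15) = mex{2,1} = 0
G(16) = mex{0,0} = 1
G_C(16) = 1.
Combined Grundy value = 0 ⊕ 1 ⊕ 1 = 0.
A winning move leaves total XOR = 0, i.e. changes one component's Grundy value g to g ⊕ X where X is the current total.
Stack A: target g' = 0⊕0 = 0, but every legal move changes the Grundy value (mex property), so 0 moves.
Stack B: target g' = 1⊕0 = 1, but every legal move changes the Grundy value (mex property), so 0 moves.
Stack C: target g' = 1⊕0 = 1, but every legal move changes the Grundy value (mex property), so 0 moves.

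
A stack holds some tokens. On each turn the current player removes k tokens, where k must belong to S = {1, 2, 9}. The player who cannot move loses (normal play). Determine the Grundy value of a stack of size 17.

1

G(0) = 0
G(1) = mex{0} = 1
G(2) = mex{1,0} = 2
G(3) = mex{2,1} = 0
G(4) = mex{0,2} = 1
G(5) = mex{1,0} = 2
G(6) = mex{2,1} = 0
G(7) = mex{0,2} = 1
G(8) = mex{1,0} = 2
G(9) = mex{2,1,0} = 3
G(10) = mex{3,2,1} = 0
G(11) = mex{0,3,2} = 1
G(12) = mex{1,0,0} = 2
G(13) = mex{2,1,1} = 0
G(14) = mex{0,2,2} = 1
G(15) = mex{1,0,0} = 2
G(16) = mex{2,1,1} = 0
G(17) = mex{0,2,2} = 1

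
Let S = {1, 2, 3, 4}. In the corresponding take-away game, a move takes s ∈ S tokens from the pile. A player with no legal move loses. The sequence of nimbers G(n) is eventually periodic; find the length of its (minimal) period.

5

G(0) = 0
G(1) = mex{0} = 1
G(2) = mex{1,0} = 2
G(3) = mex{2,1,0} = 3
G(4) = mex{3,2,1,0} = 4
G(5) = mex{4,3,2,1} = 0
G(6) = mex{0,4,3,2} = 1
G(7) = mex{1,0,4,3} = 2
G(8) = mex{2,1,0,4} = 3
G(9) = mex{3,2,1,0} = 4
G(10) = mex{4,3,2,1} = 0
G(11) = mex{0,4,3,2} = 1
G(12) = mex{1,0,4,3} = 2
G(13) = mex{2,1,0,4} = 3
G(14) = mex{3,2,1,0} = 4
G(n+5) = G(n) holds for n = 0,…,3 (a full window of length max(S) = 4), so the sequence is purely periodic with period 5.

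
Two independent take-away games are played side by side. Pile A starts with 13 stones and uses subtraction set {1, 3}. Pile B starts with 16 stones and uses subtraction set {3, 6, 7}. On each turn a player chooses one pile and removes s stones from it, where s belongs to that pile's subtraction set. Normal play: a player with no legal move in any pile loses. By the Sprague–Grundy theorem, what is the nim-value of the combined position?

Pile A, S = {1, 3}:
n :  0  1  2  3  4  5  6  7  8  9 10 11 12 13
G :  0  1  0  1  0  1  0  1  0  1  0  1  0  1
G_A(13) = 1.
Pile B, S = {3, 6, 7}:
G(0) = 0
G(1) = mex{} = 0
G(2) = mex{} = 0
G(3) = mex{0} = 1
G(4) = mex{0} = 1
G(5) = mex{0} = 1
G(6) = mex{1,0} = 2
G(7) = mex{1,0,0} = 2
G(8) = mex{1,0,0} = 2
G(9) = mex{2,1,0} = 3
G(10) = mex{2,1,1} = 0
G(11) = mex{2,1,1} = 0
G(12) = mex{3,2,1} = 0
G(13) = mex{0,2,2} = 1
G(14) = mex{0,2,2} = 1
G(15) = mex{0,3,2} = 1
G(16) = mex{1,0,3} = 2
G_B(16) = 2.
Combined Grundy value = 1 ⊕ 2 = 3.

3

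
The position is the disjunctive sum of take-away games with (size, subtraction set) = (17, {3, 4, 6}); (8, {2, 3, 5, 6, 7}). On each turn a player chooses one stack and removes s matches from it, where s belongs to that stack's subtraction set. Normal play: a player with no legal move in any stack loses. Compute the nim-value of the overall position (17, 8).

6

Stack A, S = {3, 4, 6}:
G(0) = 0
G(1) = mex{} = 0
G(2) = mex{} = 0
G(3) = mex{0} = 1
G(4) = mex{0,0} = 1
G(5) = mex{0,0} = 1
G(6) = mex{1,0,0} = 2
G(7) = mex{1,1,0} = 2
G(8) = mex{1,1,0} = 2
G(9) = mex{2,1,1} = 0
G(10) = mex{2,2,1} = 0
G(11) = mex{2,2,1} = 0
G(12) = mex{0,2,2} = 1
G(13) = mex{0,0,2} = 1
G(14) = mex{0,0,2} = 1
G(15) = mex{1,0,0} = 2
G(16) = mex{1,1,0} = 2
G(17) = mex{1,1,0} = 2
G_A(17) = 2.
Stack B, S = {2, 3, 5, 6, 7}:
G(0) = 0
G(1) = mex{} = 0
G(2) = mex{0} = 1
G(3) = mex{0,0} = 1
G(4) = mex{1,0} = 2
G(5) = mex{1,1,0} = 2
G(6) = mex{2,1,0,0} = 3
G(7) = mex{2,2,1,0,0} = 3
G(8) = mex{3,2,1,1,0} = 4
G_B(8) = 4.
Combined Grundy value = 2 ⊕ 4 = 6.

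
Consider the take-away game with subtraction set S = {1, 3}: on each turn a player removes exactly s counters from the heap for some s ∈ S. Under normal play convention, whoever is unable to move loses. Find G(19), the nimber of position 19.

G(0) = 0
G(1) = mex{0} = 1
G(2) = mex{1} = 0
G(3) = mex{0,0} = 1
G(4) = mex{1,1} = 0
G(5) = mex{0,0} = 1
G(6) = mex{1,1} = 0
G(7) = mex{0,0} = 1
G(8) = mex{1,1} = 0
G(9) = mex{0,0} = 1
G(10) = mex{1,1} = 0
G(11) = mex{0,0} = 1
G(12) = mex{1,1} = 0
G(13) = mex{0,0} = 1
G(14) = mex{1,1} = 0
G(15) = mex{0,0} = 1
G(16) = mex{1,1} = 0
G(17) = mex{0,0} = 1
G(18) = mex{1,1} = 0
G(19) = mex{0,0} = 1

1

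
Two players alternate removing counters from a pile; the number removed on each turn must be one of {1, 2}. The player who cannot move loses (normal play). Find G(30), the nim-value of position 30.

n :  0  1  2  3  4  5  6  7  8  9 10 11 12 13 14 15 16 17 18 19 20 21 22 23 24 25 26 27 28 29 30
G :  0  1  2  0  1  2  0  1  2  0  1  2  0  1  2  0  1  2  0  1  2  0  1  2  0  1  2  0  1  2  0

0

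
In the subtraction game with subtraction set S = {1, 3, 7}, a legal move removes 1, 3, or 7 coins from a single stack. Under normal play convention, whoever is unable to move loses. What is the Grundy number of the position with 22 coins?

0

n :  0  1  2  3  4  5  6  7  8  9 10 11 12 13 14 15 16 17 18 19 20 21 22
G :  0  1  0  1  0  1  0  1  0  1  0  1  0  1  0  1  0  1  0  1  0  1  0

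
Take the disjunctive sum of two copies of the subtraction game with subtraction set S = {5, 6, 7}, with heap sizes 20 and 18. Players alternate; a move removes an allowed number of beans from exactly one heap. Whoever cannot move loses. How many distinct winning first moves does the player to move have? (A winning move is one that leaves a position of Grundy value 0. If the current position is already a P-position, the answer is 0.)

0

All heaps use S = {5, 6, 7}:
n :  0  1  2  3  4  5  6  7  8  9 10 11 12 13 14 15 16 17 18 19 20
G :  0  0  0  0  0  1  1  1  1  1  2  2  0  0  0  0  0  1  1  1  1
Heap A: G(20) = 1.
Heap B: G(18) = 1.
Combined Grundy value = 1 ⊕ 1 = 0.
A winning move leaves total XOR = 0, i.e. changes one component's Grundy value g to g ⊕ X where X is the current total.
Heap A: target g' = 1⊕0 = 1, but every legal move changes the Grundy value (mex property), so 0 moves.
Heap B: target g' = 1⊕0 = 1, but every legal move changes the Grundy value (mex property), so 0 moves.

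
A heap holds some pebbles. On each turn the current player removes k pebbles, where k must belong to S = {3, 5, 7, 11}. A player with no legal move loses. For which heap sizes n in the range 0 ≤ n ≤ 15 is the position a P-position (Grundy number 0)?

G(0) = 0
G(1) = mex{} = 0
G(2) = mex{} = 0
G(3) = mex{0} = 1
G(4) = mex{0} = 1
G(5) = mex{0,0} = 1
G(6) = mex{1,0} = 2
G(7) = mex{1,0,0} = 2
G(8) = mex{1,1,0} = 2
G(9) = mex{2,1,0} = 3
G(10) = mex{2,1,1} = 0
G(11) = mex{2,2,1,0} = 3
G(12) = mex{3,2,1,0} = 4
G(13) = mex{0,2,2,0} = 1
G(14) = mex{3,3,2,1} = 0
G(15) = mex{4,0,2,1} = 3
P-positions are exactly the n with G(n) = 0.

0, 1, 2, 10, 14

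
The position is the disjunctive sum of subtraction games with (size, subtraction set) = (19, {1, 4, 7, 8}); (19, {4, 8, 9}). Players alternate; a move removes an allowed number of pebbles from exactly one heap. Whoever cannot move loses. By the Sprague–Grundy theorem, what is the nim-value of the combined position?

2

Heap A, S = {1, 4, 7, 8}:
n :  0  1  2  3  4  5  6  7  8  9 10 11 12 13 14 15 16 17 18 19
G :  0  1  0  1  2  0  1  2  3  2  3  0  1  3  0  1  0  1  2  3
G_A(19) = 3.
Heap B, S = {4, 8, 9}:
G(0) = 0
G(1) = mex{} = 0
G(2) = mex{} = 0
G(3) = mex{} = 0
G(4) = mex{0} = 1
G(5) = mex{0} = 1
G(6) = mex{0} = 1
G(7) = mex{0} = 1
G(8) = mex{1,0} = 2
G(9) = mex{1,0,0} = 2
G(10) = mex{1,0,0} = 2
G(11) = mex{1,0,0} = 2
G(12) = mex{2,1,0} = 3
G(13) = mex{2,1,1} = 0
G(14) = mex{2,1,1} = 0
G(15) = mex{2,1,1} = 0
G(16) = mex{3,2,1} = 0
G(17) = mex{0,2,2} = 1
G(18) = mex{0,2,2} = 1
G(19) = mex{0,2,2} = 1
G_B(19) = 1.
Combined Grundy value = 3 ⊕ 1 = 2.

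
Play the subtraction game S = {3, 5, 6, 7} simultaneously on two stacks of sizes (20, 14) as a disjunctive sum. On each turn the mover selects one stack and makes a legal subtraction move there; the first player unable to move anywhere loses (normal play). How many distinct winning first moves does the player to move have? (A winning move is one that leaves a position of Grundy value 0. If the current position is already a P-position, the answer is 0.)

4

All stacks use S = {3, 5, 6, 7}:
G(0) = 0
G(1) = mex{} = 0
G(2) = mex{} = 0
G(3) = mex{0} = 1
G(4) = mex{0} = 1
G(5) = mex{0,0} = 1
G(6) = mex{1,0,0} = 2
G(7) = mex{1,0,0,0} = 2
G(8) = mex{1,1,0,0} = 2
G(9) = mex{2,1,1,0} = 3
G(10) = mex{2,1,1,1} = 0
G(11) = mex{2,2,1,1} = 0
G(12) = mex{3,2,2,1} = 0
G(13) = mex{0,2,2,2} = 1
G(14) = mex{0,3,2,2} = 1
G(15) = mex{0,0,3,2} = 1
G(16) = mex{1,0,0,3} = 2
G(17) = mex{1,0,0,0} = 2
G(18) = mex{1,1,0,0} = 2
G(19) = mex{2,1,1,0} = 3
G(20) = mex{2,1,1,1} = 0
Stack A: G(20) = 0.
Stack B: G(14) = 1.
Combined Grundy value = 0 ⊕ 1 = 1.
A winning move leaves total XOR = 0, i.e. changes one component's Grundy value g to g ⊕ X where X is the current total.
Stack A: need g' = 0⊕1 = 1. Options: 20−3→G=2, 20−5→G=1, 20−6→G=1, 20−7→G=1. Hits: 3.
Stack B: need g' = 1⊕1 = 0. Options: 14−3→G=0, 14−5→G=3, 14−6→G=2, 14−7→G=2. Hits: 1.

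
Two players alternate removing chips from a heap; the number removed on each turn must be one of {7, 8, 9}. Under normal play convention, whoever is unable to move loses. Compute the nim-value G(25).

1

G(0) = 0
G(1) = mex{} = 0
G(2) = mex{} = 0
G(3) = mex{} = 0
G(4) = mex{} = 0
G(5) = mex{} = 0
G(6) = mex{} = 0
G(7) = mex{0} = 1
G(8) = mex{0,0} = 1
G(9) = mex{0,0,0} = 1
G(10) = mex{0,0,0} = 1
G(11) = mex{0,0,0} = 1
G(12) = mex{0,0,0} = 1
G(13) = mex{0,0,0} = 1
G(14) = mex{1,0,0} = 2
G(15) = mex{1,1,0} = 2
G(16) = mex{1,1,1} = 0
G(17) = mex{1,1,1} = 0
G(18) = mex{1,1,1} = 0
G(19) = mex{1,1,1} = 0
G(20) = mex{1,1,1} = 0
G(21) = mex{2,1,1} = 0
G(22) = mex{2,2,1} = 0
G(23) = mex{0,2,2} = 1
G(24) = mex{0,0,2} = 1
G(25) = mex{0,0,0} = 1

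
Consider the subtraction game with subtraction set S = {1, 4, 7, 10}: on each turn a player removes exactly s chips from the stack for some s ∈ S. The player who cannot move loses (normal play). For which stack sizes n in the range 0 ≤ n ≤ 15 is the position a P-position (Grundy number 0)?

0, 2, 5, 8, 11, 13

G(0) = 0
G(1) = mex{0} = 1
G(2) = mex{1} = 0
G(3) = mex{0} = 1
G(4) = mex{1,0} = 2
G(5) = mex{2,1} = 0
G(6) = mex{0,0} = 1
G(7) = mex{1,1,0} = 2
G(8) = mex{2,2,1} = 0
G(9) = mex{0,0,0} = 1
G(10) = mex{1,1,1,0} = 2
G(11) = mex{2,2,2,1} = 0
G(12) = mex{0,0,0,0} = 1
G(13) = mex{1,1,1,1} = 0
G(14) = mex{0,2,2,2} = 1
G(15) = mex{1,0,0,0} = 2
P-positions are exactly the n with G(n) = 0.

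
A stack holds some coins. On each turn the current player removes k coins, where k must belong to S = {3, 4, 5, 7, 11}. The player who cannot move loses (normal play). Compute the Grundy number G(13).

1

n :  0  1  2  3  4  5  6  7  8  9 10 11 12 13
G :  0  0  0  1  1  1  2  2  2  3  0  3  4  1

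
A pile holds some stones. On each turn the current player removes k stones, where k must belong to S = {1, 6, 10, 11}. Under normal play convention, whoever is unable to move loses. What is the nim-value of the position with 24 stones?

1

n :  0  1  2  3  4  5  6  7  8  9 10 11 12 13 14 15 16 17 18 19 20 21 22 23 24
G :  0  1  0  1  0  1  2  0  1  0  1  2  3  2  3  2  0  1  2  3  2  0  1  0  1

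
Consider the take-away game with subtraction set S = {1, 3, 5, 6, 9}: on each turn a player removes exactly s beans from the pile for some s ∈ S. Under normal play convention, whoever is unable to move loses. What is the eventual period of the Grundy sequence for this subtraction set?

G(0) = 0
G(1) = mex{0} = 1
G(2) = mex{1} = 0
G(3) = mex{0,0} = 1
G(4) = mex{1,1} = 0
G(5) = mex{0,0,0} = 1
G(6) = mex{1,1,1,0} = 2
G(7) = mex{2,0,0,1} = 3
G(8) = mex{3,1,1,0} = 2
G(9) = mex{2,2,0,1,0} = 3
G(10) = mex{3,3,1,0,1} = 2
G(11) = mex{2,2,2,1,0} = 3
G(12) = mex{3,3,3,2,1} = 0
G(13) = mex{0,2,2,3,0} = 1
G(14) = mex{1,3,3,2,1} = 0
G(15) = mex{0,0,2,3,2} = 1
G(16) = mex{1,1,3,2,3} = 0
G(17) = mex{0,0,0,3,2} = 1
G(18) = mex{1,1,1,0,3} = 2
G(19) = mex{2,0,0,1,2} = 3
G(20) = mex{3,1,1,0,3} = 2
G(21) = mex{2,2,0,1,0} = 3
G(22) = mex{3,3,1,0,1} = 2
G(23) = mex{2,2,2,1,0} = 3
G(24) = mex{3,3,3,2,1} = 0
G(25) = mex{0,2,2,3,0} = 1
G(n+12) = G(n) holds for n = 0,…,8 (a full window of length max(S) = 9), so the sequence is purely periodic with period 12.

12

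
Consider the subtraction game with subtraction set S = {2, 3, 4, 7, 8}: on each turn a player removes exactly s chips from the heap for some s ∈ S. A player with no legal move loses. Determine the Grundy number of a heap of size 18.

3

G(0) = 0
G(1) = mex{} = 0
G(2) = mex{0} = 1
G(3) = mex{0,0} = 1
G(4) = mex{1,0,0} = 2
G(5) = mex{1,1,0} = 2
G(6) = mex{2,1,1} = 0
G(7) = mex{2,2,1,0} = 3
G(8) = mex{0,2,2,0,0} = 1
G(9) = mex{3,0,2,1,0} = 4
G(10) = mex{1,3,0,1,1} = 2
G(11) = mex{4,1,3,2,1} = 0
G(12) = mex{2,4,1,2,2} = 0
G(13) = mex{0,2,4,0,2} = 1
G(14) = mex{0,0,2,3,0} = 1
G(15) = mex{1,0,0,1,3} = 2
G(16) = mex{1,1,0,4,1} = 2
G(17) = mex{2,1,1,2,4} = 0
G(18) = mex{2,2,1,0,2} = 3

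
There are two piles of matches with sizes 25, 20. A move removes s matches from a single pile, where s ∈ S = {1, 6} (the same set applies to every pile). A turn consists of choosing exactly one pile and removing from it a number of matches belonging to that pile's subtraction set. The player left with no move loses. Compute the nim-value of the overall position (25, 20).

All piles use S = {1, 6}:
G(0) = 0
G(1) = mex{0} = 1
G(2) = mex{1} = 0
G(3) = mex{0} = 1
G(4) = mex{1} = 0
G(5) = mex{0} = 1
G(6) = mex{1,0} = 2
G(7) = mex{2,1} = 0
G(8) = mex{0,0} = 1
G(9) = mex{1,1} = 0
G(10) = mex{0,0} = 1
G(11) = mex{1,1} = 0
G(12) = mex{0,2} = 1
G(13) = mex{1,0} = 2
G(14) = mex{2,1} = 0
G(15) = mex{0,0} = 1
G(16) = mex{1,1} = 0
G(17) = mex{0,0} = 1
G(18) = mex{1,1} = 0
G(19) = mex{0,2} = 1
G(20) = mex{1,0} = 2
G(21) = mex{2,1} = 0
G(22) = mex{0,0} = 1
G(23) = mex{1,1} = 0
G(24) = mex{0,0} = 1
G(25) = mex{1,1} = 0
Pile A: G(25) = 0.
Pile B: G(20) = 2.
Combined Grundy value = 0 ⊕ 2 = 2.

2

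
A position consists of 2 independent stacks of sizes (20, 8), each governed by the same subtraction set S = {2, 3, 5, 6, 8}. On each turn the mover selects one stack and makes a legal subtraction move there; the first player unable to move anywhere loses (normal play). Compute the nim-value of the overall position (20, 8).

All stacks use S = {2, 3, 5, 6, 8}:
G(0) = 0
G(1) = mex{} = 0
G(2) = mex{0} = 1
G(3) = mex{0,0} = 1
G(4) = mex{1,0} = 2
G(5) = mex{1,1,0} = 2
G(6) = mex{2,1,0,0} = 3
G(7) = mex{2,2,1,0} = 3
G(8) = mex{3,2,1,1,0} = 4
G(9) = mex{3,3,2,1,0} = 4
G(10) = mex{4,3,2,2,1} = 0
G(11) = mex{4,4,3,2,1} = 0
G(12) = mex{0,4,3,3,2} = 1
G(13) = mex{0,0,4,3,2} = 1
G(14) = mex{1,0,4,4,3} = 2
G(15) = mex{1,1,0,4,3} = 2
G(16) = mex{2,1,0,0,4} = 3
G(17) = mex{2,2,1,0,4} = 3
G(18) = mex{3,2,1,1,0} = 4
G(19) = mex{3,3,2,1,0} = 4
G(20) = mex{4,3,2,2,1} = 0
Stack A: G(20) = 0.
Stack B: G(8) = 4.
Combined Grundy value = 0 ⊕ 4 = 4.

4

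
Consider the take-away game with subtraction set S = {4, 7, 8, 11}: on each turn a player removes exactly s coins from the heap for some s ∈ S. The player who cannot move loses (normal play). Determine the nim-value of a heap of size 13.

n :  0  1  2  3  4  5  6  7  8  9 10 11 12 13
G :  0  0  0  0  1  1  1  1  2  2  2  2  3  3

3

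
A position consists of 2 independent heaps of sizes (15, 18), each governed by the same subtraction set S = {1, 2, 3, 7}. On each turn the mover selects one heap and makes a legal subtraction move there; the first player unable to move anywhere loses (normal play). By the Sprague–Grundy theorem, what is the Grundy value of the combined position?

All heaps use S = {1, 2, 3, 7}:
n :  0  1  2  3  4  5  6  7  8  9 10 11 12 13 14 15 16 17 18
G :  0  1  2  3  0  1  2  3  0  1  2  3  0  1  2  3  0  1  2
Heap A: G(15) = 3.
Heap B: G(18) = 2.
Combined Grundy value = 3 ⊕ 2 = 1.

1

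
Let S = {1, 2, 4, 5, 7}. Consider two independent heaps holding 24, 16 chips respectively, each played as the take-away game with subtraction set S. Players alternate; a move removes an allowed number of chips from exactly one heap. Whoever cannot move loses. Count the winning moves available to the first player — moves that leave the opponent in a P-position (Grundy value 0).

All heaps use S = {1, 2, 4, 5, 7}:
G(0) = 0
G(1) = mex{0} = 1
G(2) = mex{1,0} = 2
G(3) = mex{2,1} = 0
G(4) = mex{0,2,0} = 1
G(5) = mex{1,0,1,0} = 2
G(6) = mex{2,1,2,1} = 0
G(7) = mex{0,2,0,2,0} = 1
G(8) = mex{1,0,1,0,1} = 2
G(9) = mex{2,1,2,1,2} = 0
G(10) = mex{0,2,0,2,0} = 1
G(11) = mex{1,0,1,0,1} = 2
G(12) = mex{2,1,2,1,2} = 0
G(13) = mex{0,2,0,2,0} = 1
G(14) = mex{1,0,1,0,1} = 2
G(15) = mex{2,1,2,1,2} = 0
G(16) = mex{0,2,0,2,0} = 1
G(17) = mex{1,0,1,0,1} = 2
G(18) = mex{2,1,2,1,2} = 0
G(19) = mex{0,2,0,2,0} = 1
G(20) = mex{1,0,1,0,1} = 2
G(21) = mex{2,1,2,1,2} = 0
G(22) = mex{0,2,0,2,0} = 1
G(23) = mex{1,0,1,0,1} = 2
G(24) = mex{2,1,2,1,2} = 0
Heap A: G(24) = 0.
Heap B: G(16) = 1.
Combined Grundy value = 0 ⊕ 1 = 1.
A winning move leaves total XOR = 0, i.e. changes one component's Grundy value g to g ⊕ X where X is the current total.
Heap A: need g' = 0⊕1 = 1. Options: 24−1→G=2, 24−2→G=1, 24−4→G=2, 24−5→G=1, 24−7→G=2. Hits: 2.
Heap B: need g' = 1⊕1 = 0. Options: 16−1→G=0, 16−2→G=2, 16−4→G=0, 16−5→G=2, 16−7→G=0. Hits: 3.

5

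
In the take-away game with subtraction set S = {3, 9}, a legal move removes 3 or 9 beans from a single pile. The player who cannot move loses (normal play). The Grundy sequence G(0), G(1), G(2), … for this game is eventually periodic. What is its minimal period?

n :  0  1  2  3  4  5  6  7  8  9 10 11 12 13 14 15 16
G :  0  0  0  1  1  1  0  0  0  1  1  1  0  0  0  1  1
G(n+6) = G(n) holds for n = 0,…,8 (a full window of length max(S) = 9), so the sequence is purely periodic with period 6.

6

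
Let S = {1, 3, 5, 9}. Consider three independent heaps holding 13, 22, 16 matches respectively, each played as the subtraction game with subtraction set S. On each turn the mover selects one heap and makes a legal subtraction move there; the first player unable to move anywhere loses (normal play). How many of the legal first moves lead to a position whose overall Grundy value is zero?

12

All heaps use S = {1, 3, 5, 9}:
G(0) = 0
G(1) = mex{0} = 1
G(2) = mex{1} = 0
G(3) = mex{0,0} = 1
G(4) = mex{1,1} = 0
G(5) = mex{0,0,0} = 1
G(6) = mex{1,1,1} = 0
G(7) = mex{0,0,0} = 1
G(8) = mex{1,1,1} = 0
G(9) = mex{0,0,0,0} = 1
G(10) = mex{1,1,1,1} = 0
G(11) = mex{0,0,0,0} = 1
G(12) = mex{1,1,1,1} = 0
G(13) = mex{0,0,0,0} = 1
G(14) = mex{1,1,1,1} = 0
G(15) = mex{0,0,0,0} = 1
G(16) = mex{1,1,1,1} = 0
G(17) = mex{0,0,0,0} = 1
G(18) = mex{1,1,1,1} = 0
G(19) = mex{0,0,0,0} = 1
G(20) = mex{1,1,1,1} = 0
G(21) = mex{0,0,0,0} = 1
G(22) = mex{1,1,1,1} = 0
Heap A: G(13) = 1.
Heap B: G(22) = 0.
Heap C: G(16) = 0.
Combined Grundy value = 1 ⊕ 0 ⊕ 0 = 1.
A winning move leaves total XOR = 0, i.e. changes one component's Grundy value g to g ⊕ X where X is the current total.
Heap A: need g' = 1⊕1 = 0. Options: 13−1→G=0, 13−3→G=0, 13−5→G=0, 13−9→G=0. Hits: 4.
Heap B: need g' = 0⊕1 = 1. Options: 22−1→G=1, 22−3→G=1, 22−5→G=1, 22−9→G=1. Hits: 4.
Heap C: need g' = 0⊕1 = 1. Options: 16−1→G=1, 16−3→G=1, 16−5→G=1, 16−9→G=1. Hits: 4.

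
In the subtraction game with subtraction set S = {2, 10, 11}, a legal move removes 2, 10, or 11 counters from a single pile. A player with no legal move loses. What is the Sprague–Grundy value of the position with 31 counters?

n :  0  1  2  3  4  5  6  7  8  9 10 11 12 13 14 15 16 17 18 19 20 21 22 23 24 25 26 27 28 29 30 31
G :  0  0  1  1  0  0  1  1  0  0  1  1  2  0  3  1  2  0  3  1  2  0  0  1  1  0  0  1  1  0  0  1

1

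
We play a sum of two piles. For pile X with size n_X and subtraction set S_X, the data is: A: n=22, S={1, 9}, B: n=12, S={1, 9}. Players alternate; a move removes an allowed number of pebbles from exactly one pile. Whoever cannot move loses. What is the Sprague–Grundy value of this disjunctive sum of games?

0

Pile A, S = {1, 9}:
G(0) = 0
G(1) = mex{0} = 1
G(2) = mex{1} = 0
G(3) = mex{0} = 1
G(4) = mex{1} = 0
G(5) = mex{0} = 1
G(6) = mex{1} = 0
G(7) = mex{0} = 1
G(8) = mex{1} = 0
G(9) = mex{0,0} = 1
G(10) = mex{1,1} = 0
G(11) = mex{0,0} = 1
G(12) = mex{1,1} = 0
G(13) = mex{0,0} = 1
G(14) = mex{1,1} = 0
G(15) = mex{0,0} = 1
G(16) = mex{1,1} = 0
G(17) = mex{0,0} = 1
G(18) = mex{1,1} = 0
G(19) = mex{0,0} = 1
G(20) = mex{1,1} = 0
G(21) = mex{0,0} = 1
G(22) = mex{1,1} = 0
G_A(22) = 0.
Pile B, S = {1, 9}:
G(0) = 0
G(1) = mex{0} = 1
G(2) = mex{1} = 0
G(3) = mex{0} = 1
G(4) = mex{1} = 0
G(5) = mex{0} = 1
G(6) = mex{1} = 0
G(7) = mex{0} = 1
G(8) = mex{1} = 0
G(9) = mex{0,0} = 1
G(10) = mex{1,1} = 0
G(11) = mex{0,0} = 1
G(12) = mex{1,1} = 0
G_B(12) = 0.
Combined Grundy value = 0 ⊕ 0 = 0.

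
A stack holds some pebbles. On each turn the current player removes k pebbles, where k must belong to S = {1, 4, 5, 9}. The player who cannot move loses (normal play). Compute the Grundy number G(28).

n :  0  1  2  3  4  5  6  7  8  9 10 11 12 13 14 15 16 17 18 19 20 21 22 23 24 25 26 27 28
G :  0  1  0  1  2  3  2  3  0  1  0  1  2  3  2  3  0  1  0  1  2  3  2  3  0  1  0  1  2

2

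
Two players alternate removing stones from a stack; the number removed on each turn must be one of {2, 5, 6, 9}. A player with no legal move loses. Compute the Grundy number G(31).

n :  0  1  2  3  4  5  6  7  8  9 10 11 12 13 14 15 16 17 18 19 20 21 22 23 24 25 26 27 28 29 30 31
G :  0  0  1  1  0  2  1  3  0  2  1  0  0  1  1  0  2  1  3  0  2  1  0  0  1  1  0  2  1  3  0  2

2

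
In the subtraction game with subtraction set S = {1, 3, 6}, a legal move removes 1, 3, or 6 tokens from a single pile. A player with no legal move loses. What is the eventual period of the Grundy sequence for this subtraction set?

9

G(0) = 0
G(1) = mex{0} = 1
G(2) = mex{1} = 0
G(3) = mex{0,0} = 1
G(4) = mex{1,1} = 0
G(5) = mex{0,0} = 1
G(6) = mex{1,1,0} = 2
G(7) = mex{2,0,1} = 3
G(8) = mex{3,1,0} = 2
G(9) = mex{2,2,1} = 0
G(10) = mex{0,3,0} = 1
G(11) = mex{1,2,1} = 0
G(12) = mex{0,0,2} = 1
G(13) = mex{1,1,3} = 0
G(14) = mex{0,0,2} = 1
G(15) = mex{1,1,0} = 2
G(16) = mex{2,0,1} = 3
G(17) = mex{3,1,0} = 2
G(18) = mex{2,2,1} = 0
G(19) = mex{0,3,0} = 1
G(n+9) = G(n) holds for n = 0,…,5 (a full window of length max(S) = 6), so the sequence is purely periodic with period 9.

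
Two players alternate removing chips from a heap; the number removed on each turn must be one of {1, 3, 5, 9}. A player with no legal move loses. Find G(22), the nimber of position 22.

0

n :  0  1  2  3  4  5  6  7  8  9 10 11 12 13 14 15 16 17 18 19 20 21 22
G :  0  1  0  1  0  1  0  1  0  1  0  1  0  1  0  1  0  1  0  1  0  1  0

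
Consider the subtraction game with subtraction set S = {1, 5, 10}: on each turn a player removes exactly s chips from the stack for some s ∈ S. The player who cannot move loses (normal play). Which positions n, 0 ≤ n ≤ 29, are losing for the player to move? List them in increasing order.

G(0) = 0
G(1) = mex{0} = 1
G(2) = mex{1} = 0
G(3) = mex{0} = 1
G(4) = mex{1} = 0
G(5) = mex{0,0} = 1
G(6) = mex{1,1} = 0
G(7) = mex{0,0} = 1
G(8) = mex{1,1} = 0
G(9) = mex{0,0} = 1
G(10) = mex{1,1,0} = 2
G(11) = mex{2,0,1} = 3
G(12) = mex{3,1,0} = 2
G(13) = mex{2,0,1} = 3
G(14) = mex{3,1,0} = 2
G(15) = mex{2,2,1} = 0
G(16) = mex{0,3,0} = 1
G(17) = mex{1,2,1} = 0
G(18) = mex{0,3,0} = 1
G(19) = mex{1,2,1} = 0
G(20) = mex{0,0,2} = 1
G(21) = mex{1,1,3} = 0
G(22) = mex{0,0,2} = 1
G(23) = mex{1,1,3} = 0
G(24) = mex{0,0,2} = 1
G(25) = mex{1,1,0} = 2
G(26) = mex{2,0,1} = 3
G(27) = mex{3,1,0} = 2
G(28) = mex{2,0,1} = 3
G(29) = mex{3,1,0} = 2
P-positions are exactly the n with G(n) = 0.

0, 2, 4, 6, 8, 15, 17, 19, 21, 23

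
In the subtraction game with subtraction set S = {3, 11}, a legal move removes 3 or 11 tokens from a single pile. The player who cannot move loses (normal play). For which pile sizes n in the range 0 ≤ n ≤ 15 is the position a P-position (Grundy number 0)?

0, 1, 2, 6, 7, 8, 14, 15

G(0) = 0
G(1) = mex{} = 0
G(2) = mex{} = 0
G(3) = mex{0} = 1
G(4) = mex{0} = 1
G(5) = mex{0} = 1
G(6) = mex{1} = 0
G(7) = mex{1} = 0
G(8) = mex{1} = 0
G(9) = mex{0} = 1
G(10) = mex{0} = 1
G(11) = mex{0,0} = 1
G(12) = mex{1,0} = 2
G(13) = mex{1,0} = 2
G(14) = mex{1,1} = 0
G(15) = mex{2,1} = 0
P-positions are exactly the n with G(n) = 0.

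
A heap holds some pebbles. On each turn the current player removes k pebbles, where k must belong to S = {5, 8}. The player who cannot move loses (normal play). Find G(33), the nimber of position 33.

n :  0  1  2  3  4  5  6  7  8  9 10 11 12 13 14 15 16 17 18 19 20 21 22 23 24 25 26 27 28 29 30 31 32 33
G :  0  0  0  0  0  1  1  1  1  1  2  2  2  0  0  0  0  0  1  1  1  1  1  2  2  2  0  0  0  0  0  1  1  1

1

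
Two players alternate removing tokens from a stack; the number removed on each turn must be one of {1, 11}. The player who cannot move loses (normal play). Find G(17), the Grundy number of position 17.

1

n :  0  1  2  3  4  5  6  7  8  9 10 11 12 13 14 15 16 17
G :  0  1  0  1  0  1  0  1  0  1  0  1  0  1  0  1  0  1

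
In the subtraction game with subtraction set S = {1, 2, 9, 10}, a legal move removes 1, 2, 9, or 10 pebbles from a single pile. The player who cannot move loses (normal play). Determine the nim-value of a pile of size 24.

2

n :  0  1  2  3  4  5  6  7  8  9 10 11 12 13 14 15 16 17 18 19 20 21 22 23 24
G :  0  1  2  0  1  2  0  1  2  3  4  0  1  2  0  1  2  0  1  2  3  4  0  1  2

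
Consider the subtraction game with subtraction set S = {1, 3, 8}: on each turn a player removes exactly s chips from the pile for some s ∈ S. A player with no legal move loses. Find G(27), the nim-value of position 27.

1

G(0) = 0
G(1) = mex{0} = 1
G(2) = mex{1} = 0
G(3) = mex{0,0} = 1
G(4) = mex{1,1} = 0
G(5) = mex{0,0} = 1
G(6) = mex{1,1} = 0
G(7) = mex{0,0} = 1
G(8) = mex{1,1,0} = 2
G(9) = mex{2,0,1} = 3
G(10) = mex{3,1,0} = 2
G(11) = mex{2,2,1} = 0
G(12) = mex{0,3,0} = 1
G(13) = mex{1,2,1} = 0
G(14) = mex{0,0,0} = 1
G(15) = mex{1,1,1} = 0
G(16) = mex{0,0,2} = 1
G(17) = mex{1,1,3} = 0
G(18) = mex{0,0,2} = 1
G(19) = mex{1,1,0} = 2
G(20) = mex{2,0,1} = 3
G(21) = mex{3,1,0} = 2
G(22) = mex{2,2,1} = 0
G(23) = mex{0,3,0} = 1
G(24) = mex{1,2,1} = 0
G(25) = mex{0,0,0} = 1
G(26) = mex{1,1,1} = 0
G(27) = mex{0,0,2} = 1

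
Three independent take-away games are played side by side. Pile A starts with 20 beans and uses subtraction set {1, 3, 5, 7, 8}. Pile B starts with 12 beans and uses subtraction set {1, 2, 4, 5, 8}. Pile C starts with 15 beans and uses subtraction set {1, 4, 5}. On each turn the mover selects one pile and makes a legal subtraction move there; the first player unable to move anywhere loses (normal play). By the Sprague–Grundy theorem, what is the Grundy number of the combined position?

2

Pile A, S = {1, 3, 5, 7, 8}:
G(0) = 0
G(1) = mex{0} = 1
G(2) = mex{1} = 0
G(3) = mex{0,0} = 1
G(4) = mex{1,1} = 0
G(5) = mex{0,0,0} = 1
G(6) = mex{1,1,1} = 0
G(7) = mex{0,0,0,0} = 1
G(8) = mex{1,1,1,1,0} = 2
G(9) = mex{2,0,0,0,1} = 3
G(10) = mex{3,1,1,1,0} = 2
G(11) = mex{2,2,0,0,1} = 3
G(12) = mex{3,3,1,1,0} = 2
G(13) = mex{2,2,2,0,1} = 3
G(14) = mex{3,3,3,1,0} = 2
G(15) = mex{2,2,2,2,1} = 0
G(16) = mex{0,3,3,3,2} = 1
G(17) = mex{1,2,2,2,3} = 0
G(18) = mex{0,0,3,3,2} = 1
G(19) = mex{1,1,2,2,3} = 0
G(20) = mex{0,0,0,3,2} = 1
G_A(20) = 1.
Pile B, S = {1, 2, 4, 5, 8}:
G(0) = 0
G(1) = mex{0} = 1
G(2) = mex{1,0} = 2
G(3) = mex{2,1} = 0
G(4) = mex{0,2,0} = 1
G(5) = mex{1,0,1,0} = 2
G(6) = mex{2,1,2,1} = 0
G(7) = mex{0,2,0,2} = 1
G(8) = mex{1,0,1,0,0} = 2
G(9) = mex{2,1,2,1,1} = 0
G(10) = mex{0,2,0,2,2} = 1
G(11) = mex{1,0,1,0,0} = 2
G(12) = mex{2,1,2,1,1} = 0
G_B(12) = 0.
Pile C, S = {1, 4, 5}:
n :  0  1  2  3  4  5  6  7  8  9 10 11 12 13 14 15
G :  0  1  0  1  2  3  2  3  0  1  0  1  2  3  2  3
G_C(15) = 3.
Combined Grundy value = 1 ⊕ 0 ⊕ 3 = 2.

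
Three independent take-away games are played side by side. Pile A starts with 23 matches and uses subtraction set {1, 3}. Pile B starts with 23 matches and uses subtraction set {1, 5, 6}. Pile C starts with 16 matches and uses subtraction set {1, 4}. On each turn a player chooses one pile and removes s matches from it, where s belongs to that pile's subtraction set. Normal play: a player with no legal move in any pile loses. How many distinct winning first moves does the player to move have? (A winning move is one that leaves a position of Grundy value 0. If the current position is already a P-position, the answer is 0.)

Pile A, S = {1, 3}:
G(0) = 0
G(1) = mex{0} = 1
G(2) = mex{1} = 0
G(3) = mex{0,0} = 1
G(4) = mex{1,1} = 0
G(5) = mex{0,0} = 1
G(6) = mex{1,1} = 0
G(7) = mex{0,0} = 1
G(8) = mex{1,1} = 0
G(9) = mex{0,0} = 1
G(10) = mex{1,1} = 0
G(11) = mex{0,0} = 1
G(12) = mex{1,1} = 0
G(13) = mex{0,0} = 1
G(14) = mex{1,1} = 0
G(15) = mex{0,0} = 1
G(16) = mex{1,1} = 0
G(17) = mex{0,0} = 1
G(18) = mex{1,1} = 0
G(19) = mex{0,0} = 1
G(20) = mex{1,1} = 0
G(21) = mex{0,0} = 1
G(22) = mex{1,1} = 0
G(23) = mex{0,0} = 1
G_A(23) = 1.
Pile B, S = {1, 5, 6}:
n :  0  1  2  3  4  5  6  7  8  9 10 11 12 13 14 15 16 17 18 19 20 21 22 23
G :  0  1  0  1  0  1  2  3  2  3  2  0  1  0  1  0  1  2  3  2  3  2  0  1
G_B(23) = 1.
Pile C, S = {1, 4}:
G(0) = 0
G(1) = mex{0} = 1
G(2) = mex{1} = 0
G(3) = mex{0} = 1
G(4) = mex{1,0} = 2
G(5) = mex{2,1} = 0
G(6) = mex{0,0} = 1
G(7) = mex{1,1} = 0
G(8) = mex{0,2} = 1
G(9) = mex{1,0} = 2
G(10) = mex{2,1} = 0
G(11) = mex{0,0} = 1
G(12) = mex{1,1} = 0
G(13) = mex{0,2} = 1
G(14) = mex{1,0} = 2
G(15) = mex{2,1} = 0
G(16) = mex{0,0} = 1
G_C(16) = 1.
Combined Grundy value = 1 ⊕ 1 ⊕ 1 = 1.
A winning move leaves total XOR = 0, i.e. changes one component's Grundy value g to g ⊕ X where X is the current total.
Pile A: need g' = 1⊕1 = 0. Options: 23−1→G=0, 23−3→G=0. Hits: 2.
Pile B: need g' = 1⊕1 = 0. Options: 23−1→G=0, 23−5→G=3, 23−6→G=2. Hits: 1.
Pile C: need g' = 1⊕1 = 0. Options: 16−1→G=0, 16−4→G=0. Hits: 2.

5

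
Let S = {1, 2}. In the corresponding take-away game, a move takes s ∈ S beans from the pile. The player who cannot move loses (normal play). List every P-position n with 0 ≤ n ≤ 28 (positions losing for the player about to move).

0, 3, 6, 9, 12, 15, 18, 21, 24, 27

G(0) = 0
G(1) = mex{0} = 1
G(2) = mex{1,0} = 2
G(3) = mex{2,1} = 0
G(4) = mex{0,2} = 1
G(5) = mex{1,0} = 2
G(6) = mex{2,1} = 0
G(7) = mex{0,2} = 1
G(8) = mex{1,0} = 2
G(9) = mex{2,1} = 0
G(10) = mex{0,2} = 1
G(11) = mex{1,0} = 2
G(12) = mex{2,1} = 0
G(13) = mex{0,2} = 1
G(14) = mex{1,0} = 2
G(15) = mex{2,1} = 0
G(16) = mex{0,2} = 1
G(17) = mex{1,0} = 2
G(18) = mex{2,1} = 0
G(19) = mex{0,2} = 1
G(20) = mex{1,0} = 2
G(21) = mex{2,1} = 0
G(22) = mex{0,2} = 1
G(23) = mex{1,0} = 2
G(24) = mex{2,1} = 0
G(25) = mex{0,2} = 1
G(26) = mex{1,0} = 2
G(27) = mex{2,1} = 0
G(28) = mex{0,2} = 1
P-positions are exactly the n with G(n) = 0.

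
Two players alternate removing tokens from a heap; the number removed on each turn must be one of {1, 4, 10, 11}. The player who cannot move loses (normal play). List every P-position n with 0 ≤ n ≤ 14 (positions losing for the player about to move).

0, 2, 5, 7, 14

n :  0  1  2  3  4  5  6  7  8  9 10 11 12 13 14
G :  0  1  0  1  2  0  1  0  1  2  3  2  3  4  0
P-positions are exactly the n with G(n) = 0.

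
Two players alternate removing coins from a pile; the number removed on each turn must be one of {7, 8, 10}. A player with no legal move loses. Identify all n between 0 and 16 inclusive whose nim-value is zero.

G(0) = 0
G(1) = mex{} = 0
G(2) = mex{} = 0
G(3) = mex{} = 0
G(4) = mex{} = 0
G(5) = mex{} = 0
G(6) = mex{} = 0
G(7) = mex{0} = 1
G(8) = mex{0,0} = 1
G(9) = mex{0,0} = 1
G(10) = mex{0,0,0} = 1
G(11) = mex{0,0,0} = 1
G(12) = mex{0,0,0} = 1
G(13) = mex{0,0,0} = 1
G(14) = mex{1,0,0} = 2
G(15) = mex{1,1,0} = 2
G(16) = mex{1,1,0} = 2
P-positions are exactly the n with G(n) = 0.

0, 1, 2, 3, 4, 5, 6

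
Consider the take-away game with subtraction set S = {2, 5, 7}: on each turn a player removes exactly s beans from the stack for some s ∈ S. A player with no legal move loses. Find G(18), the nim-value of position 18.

n :  0  1  2  3  4  5  6  7  8  9 10 11 12 13 14 15 16 17 18
G :  0  0  1  1  0  2  1  3  2  2  0  3  1  0  0  1  1  2  2

2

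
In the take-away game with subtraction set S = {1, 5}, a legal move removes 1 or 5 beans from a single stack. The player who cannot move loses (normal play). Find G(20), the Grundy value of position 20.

0

G(0) = 0
G(1) = mex{0} = 1
G(2) = mex{1} = 0
G(3) = mex{0} = 1
G(4) = mex{1} = 0
G(5) = mex{0,0} = 1
G(6) = mex{1,1} = 0
G(7) = mex{0,0} = 1
G(8) = mex{1,1} = 0
G(9) = mex{0,0} = 1
G(10) = mex{1,1} = 0
G(11) = mex{0,0} = 1
G(12) = mex{1,1} = 0
G(13) = mex{0,0} = 1
G(14) = mex{1,1} = 0
G(15) = mex{0,0} = 1
G(16) = mex{1,1} = 0
G(17) = mex{0,0} = 1
G(18) = mex{1,1} = 0
G(19) = mex{0,0} = 1
G(20) = mex{1,1} = 0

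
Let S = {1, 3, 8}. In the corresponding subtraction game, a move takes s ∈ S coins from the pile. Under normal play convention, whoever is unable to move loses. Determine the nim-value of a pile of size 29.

G(0) = 0
G(1) = mex{0} = 1
G(2) = mex{1} = 0
G(3) = mex{0,0} = 1
G(4) = mex{1,1} = 0
G(5) = mex{0,0} = 1
G(6) = mex{1,1} = 0
G(7) = mex{0,0} = 1
G(8) = mex{1,1,0} = 2
G(9) = mex{2,0,1} = 3
G(10) = mex{3,1,0} = 2
G(11) = mex{2,2,1} = 0
G(12) = mex{0,3,0} = 1
G(13) = mex{1,2,1} = 0
G(14) = mex{0,0,0} = 1
G(15) = mex{1,1,1} = 0
G(16) = mex{0,0,2} = 1
G(17) = mex{1,1,3} = 0
G(18) = mex{0,0,2} = 1
G(19) = mex{1,1,0} = 2
G(20) = mex{2,0,1} = 3
G(21) = mex{3,1,0} = 2
G(22) = mex{2,2,1} = 0
G(23) = mex{0,3,0} = 1
G(24) = mex{1,2,1} = 0
G(25) = mex{0,0,0} = 1
G(26) = mex{1,1,1} = 0
G(27) = mex{0,0,2} = 1
G(28) = mex{1,1,3} = 0
G(29) = mex{0,0,2} = 1

1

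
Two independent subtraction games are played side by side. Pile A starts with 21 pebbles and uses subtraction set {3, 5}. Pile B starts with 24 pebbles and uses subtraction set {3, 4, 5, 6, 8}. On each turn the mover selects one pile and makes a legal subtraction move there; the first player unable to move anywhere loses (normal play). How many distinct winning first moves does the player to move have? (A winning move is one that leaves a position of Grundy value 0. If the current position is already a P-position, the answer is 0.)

3

Pile A, S = {3, 5}:
G(0) = 0
G(1) = mex{} = 0
G(2) = mex{} = 0
G(3) = mex{0} = 1
G(4) = mex{0} = 1
G(5) = mex{0,0} = 1
G(6) = mex{1,0} = 2
G(7) = mex{1,0} = 2
G(8) = mex{1,1} = 0
G(9) = mex{2,1} = 0
G(10) = mex{2,1} = 0
G(11) = mex{0,2} = 1
G(12) = mex{0,2} = 1
G(13) = mex{0,0} = 1
G(14) = mex{1,0} = 2
G(15) = mex{1,0} = 2
G(16) = mex{1,1} = 0
G(17) = mex{2,1} = 0
G(18) = mex{2,1} = 0
G(19) = mex{0,2} = 1
G(20) = mex{0,2} = 1
G(21) = mex{0,0} = 1
G_A(21) = 1.
Pile B, S = {3, 4, 5, 6, 8}:
G(0) = 0
G(1) = mex{} = 0
G(2) = mex{} = 0
G(3) = mex{0} = 1
G(4) = mex{0,0} = 1
G(5) = mex{0,0,0} = 1
G(6) = mex{1,0,0,0} = 2
G(7) = mex{1,1,0,0} = 2
G(8) = mex{1,1,1,0,0} = 2
G(9) = mex{2,1,1,1,0} = 3
G(10) = mex{2,2,1,1,0} = 3
G(11) = mex{2,2,2,1,1} = 0
G(12) = mex{3,2,2,2,1} = 0
G(13) = mex{3,3,2,2,1} = 0
G(14) = mex{0,3,3,2,2} = 1
G(15) = mex{0,0,3,3,2} = 1
G(16) = mex{0,0,0,3,2} = 1
G(17) = mex{1,0,0,0,3} = 2
G(18) = mex{1,1,0,0,3} = 2
G(19) = mex{1,1,1,0,0} = 2
G(20) = mex{2,1,1,1,0} = 3
G(21) = mex{2,2,1,1,0} = 3
G(22) = mex{2,2,2,1,1} = 0
G(23) = mex{3,2,2,2,1} = 0
G(24) = mex{3,3,2,2,1} = 0
G_B(24) = 0.
Combined Grundy value = 1 ⊕ 0 = 1.
A winning move leaves total XOR = 0, i.e. changes one component's Grundy value g to g ⊕ X where X is the current total.
Pile A: need g' = 1⊕1 = 0. Options: 21−3→G=0, 21−5→G=0. Hits: 2.
Pile B: need g' = 0⊕1 = 1. Options: 24−3→G=3, 24−4→G=3, 24−5→G=2, 24−6→G=2, 24−8→G=1. Hits: 1.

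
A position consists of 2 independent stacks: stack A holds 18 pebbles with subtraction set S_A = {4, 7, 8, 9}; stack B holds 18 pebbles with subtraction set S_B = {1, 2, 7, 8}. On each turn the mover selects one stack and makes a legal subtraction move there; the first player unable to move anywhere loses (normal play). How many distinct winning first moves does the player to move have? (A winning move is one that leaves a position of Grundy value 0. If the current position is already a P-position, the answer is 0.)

3

Stack A, S = {4, 7, 8, 9}:
n :  0  1  2  3  4  5  6  7  8  9 10 11 12 13 14 15 16 17 18
G :  0  0  0  0  1  1  1  1  2  2  2  2  3  0  0  0  0  1  1
G_A(18) = 1.
Stack B, S = {1, 2, 7, 8}:
n :  0  1  2  3  4  5  6  7  8  9 10 11 12 13 14 15 16 17 18
G :  0  1  2  0  1  2  0  1  2  0  1  2  0  1  2  0  1  2  0
G_B(18) = 0.
Combined Grundy value = 1 ⊕ 0 = 1.
A winning move leaves total XOR = 0, i.e. changes one component's Grundy value g to g ⊕ X where X is the current total.
Stack A: need g' = 1⊕1 = 0. Options: 18−4→G=0, 18−7→G=2, 18−8→G=2, 18−9→G=2. Hits: 1.
Stack B: need g' = 0⊕1 = 1. Options: 18−1→G=2, 18−2→G=1, 18−7→G=2, 18−8→G=1. Hits: 2.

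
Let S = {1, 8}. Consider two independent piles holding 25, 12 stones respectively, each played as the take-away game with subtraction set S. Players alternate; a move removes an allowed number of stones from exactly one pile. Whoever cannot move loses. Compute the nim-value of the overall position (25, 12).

0

All piles use S = {1, 8}:
G(0) = 0
G(1) = mex{0} = 1
G(2) = mex{1} = 0
G(3) = mex{0} = 1
G(4) = mex{1} = 0
G(5) = mex{0} = 1
G(6) = mex{1} = 0
G(7) = mex{0} = 1
G(8) = mex{1,0} = 2
G(9) = mex{2,1} = 0
G(10) = mex{0,0} = 1
G(11) = mex{1,1} = 0
G(12) = mex{0,0} = 1
G(13) = mex{1,1} = 0
G(14) = mex{0,0} = 1
G(15) = mex{1,1} = 0
G(16) = mex{0,2} = 1
G(17) = mex{1,0} = 2
G(18) = mex{2,1} = 0
G(19) = mex{0,0} = 1
G(20) = mex{1,1} = 0
G(21) = mex{0,0} = 1
G(22) = mex{1,1} = 0
G(23) = mex{0,0} = 1
G(24) = mex{1,1} = 0
G(25) = mex{0,2} = 1
Pile A: G(25) = 1.
Pile B: G(12) = 1.
Combined Grundy value = 1 ⊕ 1 = 0.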